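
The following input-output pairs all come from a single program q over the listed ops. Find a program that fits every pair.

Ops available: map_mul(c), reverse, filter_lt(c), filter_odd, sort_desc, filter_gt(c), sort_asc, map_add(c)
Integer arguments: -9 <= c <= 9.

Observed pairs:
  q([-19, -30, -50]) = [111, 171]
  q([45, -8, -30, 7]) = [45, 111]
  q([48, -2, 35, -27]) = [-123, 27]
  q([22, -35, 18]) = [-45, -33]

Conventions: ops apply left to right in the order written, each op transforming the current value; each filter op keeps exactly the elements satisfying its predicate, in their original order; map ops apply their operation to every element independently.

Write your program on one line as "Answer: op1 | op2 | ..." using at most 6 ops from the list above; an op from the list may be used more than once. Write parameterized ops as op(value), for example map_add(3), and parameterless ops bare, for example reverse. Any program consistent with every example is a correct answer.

sort_asc | reverse | map_add(-7) | filter_odd | map_mul(-3)

Check, running the answer program on each example:
  [-19, -30, -50] -> [-50, -30, -19] -> [-19, -30, -50] -> [-26, -37, -57] -> [-37, -57] -> [111, 171]
  [45, -8, -30, 7] -> [-30, -8, 7, 45] -> [45, 7, -8, -30] -> [38, 0, -15, -37] -> [-15, -37] -> [45, 111]
  [48, -2, 35, -27] -> [-27, -2, 35, 48] -> [48, 35, -2, -27] -> [41, 28, -9, -34] -> [41, -9] -> [-123, 27]
  [22, -35, 18] -> [-35, 18, 22] -> [22, 18, -35] -> [15, 11, -42] -> [15, 11] -> [-45, -33]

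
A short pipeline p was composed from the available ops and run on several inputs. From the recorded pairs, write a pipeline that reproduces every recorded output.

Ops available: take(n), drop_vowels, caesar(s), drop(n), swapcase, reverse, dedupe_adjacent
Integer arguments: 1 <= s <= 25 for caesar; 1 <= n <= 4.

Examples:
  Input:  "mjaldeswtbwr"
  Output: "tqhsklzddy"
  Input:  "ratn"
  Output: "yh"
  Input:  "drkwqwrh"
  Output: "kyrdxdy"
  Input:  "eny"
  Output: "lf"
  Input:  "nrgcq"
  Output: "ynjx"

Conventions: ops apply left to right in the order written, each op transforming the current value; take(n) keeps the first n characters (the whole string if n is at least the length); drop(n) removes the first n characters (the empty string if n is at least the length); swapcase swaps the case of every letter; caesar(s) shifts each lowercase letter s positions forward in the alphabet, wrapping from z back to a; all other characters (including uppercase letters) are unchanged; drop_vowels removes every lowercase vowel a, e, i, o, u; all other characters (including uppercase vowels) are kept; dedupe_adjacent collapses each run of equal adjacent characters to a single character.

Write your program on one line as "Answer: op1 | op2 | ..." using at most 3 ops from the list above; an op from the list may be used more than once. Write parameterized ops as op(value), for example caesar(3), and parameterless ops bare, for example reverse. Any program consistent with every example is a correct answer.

caesar(7) | drop_vowels

Check, running the answer program on each example:
  "mjaldeswtbwr" -> "tqhsklzdaidy" -> "tqhsklzddy"
  "ratn" -> "yhau" -> "yh"
  "drkwqwrh" -> "kyrdxdyo" -> "kyrdxdy"
  "eny" -> "luf" -> "lf"
  "nrgcq" -> "uynjx" -> "ynjx"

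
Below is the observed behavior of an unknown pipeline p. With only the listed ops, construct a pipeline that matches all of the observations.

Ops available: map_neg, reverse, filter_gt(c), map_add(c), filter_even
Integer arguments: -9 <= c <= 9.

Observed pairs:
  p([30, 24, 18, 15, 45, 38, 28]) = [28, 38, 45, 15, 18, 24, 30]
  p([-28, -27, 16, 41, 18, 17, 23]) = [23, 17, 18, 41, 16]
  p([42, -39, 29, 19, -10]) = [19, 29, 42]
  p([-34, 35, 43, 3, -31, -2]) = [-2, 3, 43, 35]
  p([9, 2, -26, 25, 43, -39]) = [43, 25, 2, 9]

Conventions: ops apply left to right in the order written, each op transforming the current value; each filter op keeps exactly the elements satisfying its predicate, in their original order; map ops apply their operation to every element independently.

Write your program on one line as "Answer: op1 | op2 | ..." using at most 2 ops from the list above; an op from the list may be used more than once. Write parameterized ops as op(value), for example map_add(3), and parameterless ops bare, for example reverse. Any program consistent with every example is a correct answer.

filter_gt(-7) | reverse

Check, running the answer program on each example:
  [30, 24, 18, 15, 45, 38, 28] -> [30, 24, 18, 15, 45, 38, 28] -> [28, 38, 45, 15, 18, 24, 30]
  [-28, -27, 16, 41, 18, 17, 23] -> [16, 41, 18, 17, 23] -> [23, 17, 18, 41, 16]
  [42, -39, 29, 19, -10] -> [42, 29, 19] -> [19, 29, 42]
  [-34, 35, 43, 3, -31, -2] -> [35, 43, 3, -2] -> [-2, 3, 43, 35]
  [9, 2, -26, 25, 43, -39] -> [9, 2, 25, 43] -> [43, 25, 2, 9]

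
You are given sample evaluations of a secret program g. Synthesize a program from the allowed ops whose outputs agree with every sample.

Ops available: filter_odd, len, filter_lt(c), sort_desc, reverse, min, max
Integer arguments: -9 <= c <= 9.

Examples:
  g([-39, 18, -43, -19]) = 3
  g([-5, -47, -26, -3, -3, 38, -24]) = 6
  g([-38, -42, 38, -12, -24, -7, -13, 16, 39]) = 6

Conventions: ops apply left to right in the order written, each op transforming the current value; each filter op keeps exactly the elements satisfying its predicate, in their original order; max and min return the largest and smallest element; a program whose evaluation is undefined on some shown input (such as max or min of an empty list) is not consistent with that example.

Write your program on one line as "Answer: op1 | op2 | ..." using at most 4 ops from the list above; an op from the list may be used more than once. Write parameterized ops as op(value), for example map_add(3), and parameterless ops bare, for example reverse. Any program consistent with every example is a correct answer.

sort_desc | filter_lt(1) | reverse | len

Check, running the answer program on each example:
  [-39, 18, -43, -19] -> [18, -19, -39, -43] -> [-19, -39, -43] -> [-43, -39, -19] -> 3
  [-5, -47, -26, -3, -3, 38, -24] -> [38, -3, -3, -5, -24, -26, -47] -> [-3, -3, -5, -24, -26, -47] -> [-47, -26, -24, -5, -3, -3] -> 6
  [-38, -42, 38, -12, -24, -7, -13, 16, 39] -> [39, 38, 16, -7, -12, -13, -24, -38, -42] -> [-7, -12, -13, -24, -38, -42] -> [-42, -38, -24, -13, -12, -7] -> 6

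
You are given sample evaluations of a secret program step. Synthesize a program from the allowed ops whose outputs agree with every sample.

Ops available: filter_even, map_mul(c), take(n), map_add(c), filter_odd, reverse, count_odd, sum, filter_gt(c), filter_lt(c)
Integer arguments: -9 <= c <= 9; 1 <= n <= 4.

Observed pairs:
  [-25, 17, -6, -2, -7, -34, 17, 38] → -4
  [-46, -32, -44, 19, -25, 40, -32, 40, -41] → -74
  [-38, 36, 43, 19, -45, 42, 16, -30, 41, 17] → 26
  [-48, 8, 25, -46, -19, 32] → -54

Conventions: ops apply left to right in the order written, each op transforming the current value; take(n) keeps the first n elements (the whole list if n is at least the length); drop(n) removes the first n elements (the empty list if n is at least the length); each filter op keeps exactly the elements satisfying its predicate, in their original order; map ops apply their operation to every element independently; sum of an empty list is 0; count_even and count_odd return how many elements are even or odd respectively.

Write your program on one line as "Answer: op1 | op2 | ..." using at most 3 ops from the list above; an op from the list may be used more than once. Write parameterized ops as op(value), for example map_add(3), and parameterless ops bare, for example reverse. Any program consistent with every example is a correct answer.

reverse | filter_even | sum

Check, running the answer program on each example:
  [-25, 17, -6, -2, -7, -34, 17, 38] -> [38, 17, -34, -7, -2, -6, 17, -25] -> [38, -34, -2, -6] -> -4
  [-46, -32, -44, 19, -25, 40, -32, 40, -41] -> [-41, 40, -32, 40, -25, 19, -44, -32, -46] -> [40, -32, 40, -44, -32, -46] -> -74
  [-38, 36, 43, 19, -45, 42, 16, -30, 41, 17] -> [17, 41, -30, 16, 42, -45, 19, 43, 36, -38] -> [-30, 16, 42, 36, -38] -> 26
  [-48, 8, 25, -46, -19, 32] -> [32, -19, -46, 25, 8, -48] -> [32, -46, 8, -48] -> -54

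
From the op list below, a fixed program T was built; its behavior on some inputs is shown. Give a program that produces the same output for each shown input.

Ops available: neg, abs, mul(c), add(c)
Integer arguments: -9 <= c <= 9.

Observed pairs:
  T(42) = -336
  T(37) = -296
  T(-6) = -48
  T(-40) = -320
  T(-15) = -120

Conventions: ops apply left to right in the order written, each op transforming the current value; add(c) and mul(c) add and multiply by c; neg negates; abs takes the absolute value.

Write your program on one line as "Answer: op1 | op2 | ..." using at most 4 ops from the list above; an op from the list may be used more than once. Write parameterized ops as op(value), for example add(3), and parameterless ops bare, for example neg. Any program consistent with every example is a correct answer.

neg | abs | mul(8) | neg

Check, running the answer program on each example:
  42 -> -42 -> 42 -> 336 -> -336
  37 -> -37 -> 37 -> 296 -> -296
  -6 -> 6 -> 6 -> 48 -> -48
  -40 -> 40 -> 40 -> 320 -> -320
  -15 -> 15 -> 15 -> 120 -> -120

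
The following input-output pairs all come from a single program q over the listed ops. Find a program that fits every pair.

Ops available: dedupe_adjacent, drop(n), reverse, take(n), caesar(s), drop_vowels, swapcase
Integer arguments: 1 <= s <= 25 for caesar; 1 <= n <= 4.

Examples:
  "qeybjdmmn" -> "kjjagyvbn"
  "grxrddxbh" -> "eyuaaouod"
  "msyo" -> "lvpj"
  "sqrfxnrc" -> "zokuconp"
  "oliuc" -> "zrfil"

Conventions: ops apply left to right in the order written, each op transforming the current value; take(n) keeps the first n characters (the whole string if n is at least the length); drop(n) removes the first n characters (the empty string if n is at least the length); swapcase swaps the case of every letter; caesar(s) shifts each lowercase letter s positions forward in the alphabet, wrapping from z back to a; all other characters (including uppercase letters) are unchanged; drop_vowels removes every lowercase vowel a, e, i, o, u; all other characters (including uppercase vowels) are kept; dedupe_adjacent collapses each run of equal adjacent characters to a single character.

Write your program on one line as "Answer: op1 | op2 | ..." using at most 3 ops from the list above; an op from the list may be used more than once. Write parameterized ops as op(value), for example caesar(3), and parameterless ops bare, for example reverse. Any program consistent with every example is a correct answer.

caesar(11) | caesar(12) | reverse

Check, running the answer program on each example:
  "qeybjdmmn" -> "bpjmuoxxy" -> "nbvygajjk" -> "kjjagyvbn"
  "grxrddxbh" -> "rcicooims" -> "douoaauye" -> "eyuaaouod"
  "msyo" -> "xdjz" -> "jpvl" -> "lvpj"
  "sqrfxnrc" -> "dbcqiycn" -> "pnocukoz" -> "zokuconp"
  "oliuc" -> "zwtfn" -> "lifrz" -> "zrfil"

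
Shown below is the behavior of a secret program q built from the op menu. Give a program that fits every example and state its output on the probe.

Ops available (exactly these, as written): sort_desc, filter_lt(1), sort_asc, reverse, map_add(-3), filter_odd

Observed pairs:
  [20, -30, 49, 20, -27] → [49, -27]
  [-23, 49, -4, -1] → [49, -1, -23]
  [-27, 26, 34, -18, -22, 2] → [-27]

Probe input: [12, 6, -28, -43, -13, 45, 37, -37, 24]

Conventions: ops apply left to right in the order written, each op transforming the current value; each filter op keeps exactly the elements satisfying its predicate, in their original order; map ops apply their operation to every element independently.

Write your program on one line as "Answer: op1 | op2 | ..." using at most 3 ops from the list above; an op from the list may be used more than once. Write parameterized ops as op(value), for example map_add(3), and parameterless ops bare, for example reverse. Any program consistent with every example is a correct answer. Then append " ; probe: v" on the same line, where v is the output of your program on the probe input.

sort_asc | filter_odd | sort_desc ; probe: [45, 37, -13, -37, -43]

Check, running the answer program on each example:
  [20, -30, 49, 20, -27] -> [-30, -27, 20, 20, 49] -> [-27, 49] -> [49, -27]
  [-23, 49, -4, -1] -> [-23, -4, -1, 49] -> [-23, -1, 49] -> [49, -1, -23]
  [-27, 26, 34, -18, -22, 2] -> [-27, -22, -18, 2, 26, 34] -> [-27] -> [-27]
  probe: [12, 6, -28, -43, -13, 45, 37, -37, 24] -> [-43, -37, -28, -13, 6, 12, 24, 37, 45] -> [-43, -37, -13, 37, 45] -> [45, 37, -13, -37, -43]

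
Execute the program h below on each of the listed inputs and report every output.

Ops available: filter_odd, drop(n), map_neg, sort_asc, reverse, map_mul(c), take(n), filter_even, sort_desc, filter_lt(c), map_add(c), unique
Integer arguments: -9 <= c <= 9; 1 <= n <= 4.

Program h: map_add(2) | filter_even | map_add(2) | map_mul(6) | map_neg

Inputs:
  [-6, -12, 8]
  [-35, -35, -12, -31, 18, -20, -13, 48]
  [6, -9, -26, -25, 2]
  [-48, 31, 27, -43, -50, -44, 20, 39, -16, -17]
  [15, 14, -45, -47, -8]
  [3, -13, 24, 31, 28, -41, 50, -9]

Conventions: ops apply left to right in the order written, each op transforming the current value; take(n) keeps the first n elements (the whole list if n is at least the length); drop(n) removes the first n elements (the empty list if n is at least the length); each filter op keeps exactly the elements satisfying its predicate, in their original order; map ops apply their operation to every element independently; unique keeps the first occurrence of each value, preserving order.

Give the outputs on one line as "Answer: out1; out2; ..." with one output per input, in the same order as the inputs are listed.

Execution, op by op:
  [-6, -12, 8] -> [-4, -10, 10] -> [-4, -10, 10] -> [-2, -8, 12] -> [-12, -48, 72] -> [12, 48, -72]
  [-35, -35, -12, -31, 18, -20, -13, 48] -> [-33, -33, -10, -29, 20, -18, -11, 50] -> [-10, 20, -18, 50] -> [-8, 22, -16, 52] -> [-48, 132, -96, 312] -> [48, -132, 96, -312]
  [6, -9, -26, -25, 2] -> [8, -7, -24, -23, 4] -> [8, -24, 4] -> [10, -22, 6] -> [60, -132, 36] -> [-60, 132, -36]
  [-48, 31, 27, -43, -50, -44, 20, 39, -16, -17] -> [-46, 33, 29, -41, -48, -42, 22, 41, -14, -15] -> [-46, -48, -42, 22, -14] -> [-44, -46, -40, 24, -12] -> [-264, -276, -240, 144, -72] -> [264, 276, 240, -144, 72]
  [15, 14, -45, -47, -8] -> [17, 16, -43, -45, -6] -> [16, -6] -> [18, -4] -> [108, -24] -> [-108, 24]
  [3, -13, 24, 31, 28, -41, 50, -9] -> [5, -11, 26, 33, 30, -39, 52, -7] -> [26, 30, 52] -> [28, 32, 54] -> [168, 192, 324] -> [-168, -192, -324]

[12, 48, -72]; [48, -132, 96, -312]; [-60, 132, -36]; [264, 276, 240, -144, 72]; [-108, 24]; [-168, -192, -324]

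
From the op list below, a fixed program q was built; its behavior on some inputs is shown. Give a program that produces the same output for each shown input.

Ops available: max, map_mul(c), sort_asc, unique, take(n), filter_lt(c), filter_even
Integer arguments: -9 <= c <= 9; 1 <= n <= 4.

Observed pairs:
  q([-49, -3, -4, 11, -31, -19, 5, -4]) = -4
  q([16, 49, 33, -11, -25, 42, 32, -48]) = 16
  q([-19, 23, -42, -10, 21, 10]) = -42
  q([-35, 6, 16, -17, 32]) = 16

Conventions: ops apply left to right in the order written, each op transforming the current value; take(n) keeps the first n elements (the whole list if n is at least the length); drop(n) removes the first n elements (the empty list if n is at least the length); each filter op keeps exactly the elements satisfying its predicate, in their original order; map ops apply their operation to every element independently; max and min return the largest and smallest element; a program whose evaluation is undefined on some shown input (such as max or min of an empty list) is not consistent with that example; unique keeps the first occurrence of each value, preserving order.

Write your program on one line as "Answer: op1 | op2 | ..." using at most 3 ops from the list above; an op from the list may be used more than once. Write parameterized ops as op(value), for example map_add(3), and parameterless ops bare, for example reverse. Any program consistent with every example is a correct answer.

take(3) | filter_even | max

Check, running the answer program on each example:
  [-49, -3, -4, 11, -31, -19, 5, -4] -> [-49, -3, -4] -> [-4] -> -4
  [16, 49, 33, -11, -25, 42, 32, -48] -> [16, 49, 33] -> [16] -> 16
  [-19, 23, -42, -10, 21, 10] -> [-19, 23, -42] -> [-42] -> -42
  [-35, 6, 16, -17, 32] -> [-35, 6, 16] -> [6, 16] -> 16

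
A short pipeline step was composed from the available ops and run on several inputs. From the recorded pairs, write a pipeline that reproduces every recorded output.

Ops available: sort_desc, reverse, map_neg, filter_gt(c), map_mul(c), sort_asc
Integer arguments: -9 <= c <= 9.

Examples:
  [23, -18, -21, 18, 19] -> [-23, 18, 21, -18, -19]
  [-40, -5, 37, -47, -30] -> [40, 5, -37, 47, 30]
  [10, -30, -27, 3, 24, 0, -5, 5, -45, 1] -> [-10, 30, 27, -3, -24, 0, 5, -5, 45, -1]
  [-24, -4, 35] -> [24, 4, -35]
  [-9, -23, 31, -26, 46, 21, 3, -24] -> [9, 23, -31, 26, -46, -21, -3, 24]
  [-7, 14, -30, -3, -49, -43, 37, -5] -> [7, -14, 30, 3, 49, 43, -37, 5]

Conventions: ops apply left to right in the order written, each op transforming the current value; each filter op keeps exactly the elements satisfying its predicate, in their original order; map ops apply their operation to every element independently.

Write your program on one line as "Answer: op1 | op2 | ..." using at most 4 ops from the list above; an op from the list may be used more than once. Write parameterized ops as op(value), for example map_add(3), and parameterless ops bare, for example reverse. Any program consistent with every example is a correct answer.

reverse | map_neg | reverse

Check, running the answer program on each example:
  [23, -18, -21, 18, 19] -> [19, 18, -21, -18, 23] -> [-19, -18, 21, 18, -23] -> [-23, 18, 21, -18, -19]
  [-40, -5, 37, -47, -30] -> [-30, -47, 37, -5, -40] -> [30, 47, -37, 5, 40] -> [40, 5, -37, 47, 30]
  [10, -30, -27, 3, 24, 0, -5, 5, -45, 1] -> [1, -45, 5, -5, 0, 24, 3, -27, -30, 10] -> [-1, 45, -5, 5, 0, -24, -3, 27, 30, -10] -> [-10, 30, 27, -3, -24, 0, 5, -5, 45, -1]
  [-24, -4, 35] -> [35, -4, -24] -> [-35, 4, 24] -> [24, 4, -35]
  [-9, -23, 31, -26, 46, 21, 3, -24] -> [-24, 3, 21, 46, -26, 31, -23, -9] -> [24, -3, -21, -46, 26, -31, 23, 9] -> [9, 23, -31, 26, -46, -21, -3, 24]
  [-7, 14, -30, -3, -49, -43, 37, -5] -> [-5, 37, -43, -49, -3, -30, 14, -7] -> [5, -37, 43, 49, 3, 30, -14, 7] -> [7, -14, 30, 3, 49, 43, -37, 5]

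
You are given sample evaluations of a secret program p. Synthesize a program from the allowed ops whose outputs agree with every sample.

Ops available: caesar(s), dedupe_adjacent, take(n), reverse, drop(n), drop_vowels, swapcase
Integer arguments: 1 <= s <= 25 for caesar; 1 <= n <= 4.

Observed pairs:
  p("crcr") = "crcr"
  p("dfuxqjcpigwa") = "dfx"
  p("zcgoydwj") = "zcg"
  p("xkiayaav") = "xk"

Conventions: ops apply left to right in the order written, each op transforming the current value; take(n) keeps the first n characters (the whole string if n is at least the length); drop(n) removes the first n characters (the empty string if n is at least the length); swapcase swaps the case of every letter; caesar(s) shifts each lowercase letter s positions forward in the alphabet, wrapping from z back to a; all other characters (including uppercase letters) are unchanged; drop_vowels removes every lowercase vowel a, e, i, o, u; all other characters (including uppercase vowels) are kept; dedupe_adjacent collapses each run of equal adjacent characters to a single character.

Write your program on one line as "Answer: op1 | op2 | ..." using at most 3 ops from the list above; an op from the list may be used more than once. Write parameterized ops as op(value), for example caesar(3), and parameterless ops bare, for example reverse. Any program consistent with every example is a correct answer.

take(4) | drop_vowels

Check, running the answer program on each example:
  "crcr" -> "crcr" -> "crcr"
  "dfuxqjcpigwa" -> "dfux" -> "dfx"
  "zcgoydwj" -> "zcgo" -> "zcg"
  "xkiayaav" -> "xkia" -> "xk"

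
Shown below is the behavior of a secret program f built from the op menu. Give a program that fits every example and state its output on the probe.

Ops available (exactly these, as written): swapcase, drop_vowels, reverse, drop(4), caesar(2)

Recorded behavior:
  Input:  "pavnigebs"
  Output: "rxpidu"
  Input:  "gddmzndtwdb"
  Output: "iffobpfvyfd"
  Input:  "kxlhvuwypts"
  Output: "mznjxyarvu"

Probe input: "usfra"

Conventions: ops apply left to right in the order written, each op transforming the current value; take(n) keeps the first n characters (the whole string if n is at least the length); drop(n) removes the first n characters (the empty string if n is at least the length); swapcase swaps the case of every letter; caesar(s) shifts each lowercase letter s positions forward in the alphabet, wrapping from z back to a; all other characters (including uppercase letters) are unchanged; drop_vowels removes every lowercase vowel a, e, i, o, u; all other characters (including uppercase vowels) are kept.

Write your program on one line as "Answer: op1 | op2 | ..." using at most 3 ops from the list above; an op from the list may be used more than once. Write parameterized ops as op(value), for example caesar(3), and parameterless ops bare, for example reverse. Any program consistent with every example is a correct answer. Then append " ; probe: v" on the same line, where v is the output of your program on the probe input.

drop_vowels | caesar(2) ; probe: "uht"

Check, running the answer program on each example:
  "pavnigebs" -> "pvngbs" -> "rxpidu"
  "gddmzndtwdb" -> "gddmzndtwdb" -> "iffobpfvyfd"
  "kxlhvuwypts" -> "kxlhvwypts" -> "mznjxyarvu"
  probe: "usfra" -> "sfr" -> "uht"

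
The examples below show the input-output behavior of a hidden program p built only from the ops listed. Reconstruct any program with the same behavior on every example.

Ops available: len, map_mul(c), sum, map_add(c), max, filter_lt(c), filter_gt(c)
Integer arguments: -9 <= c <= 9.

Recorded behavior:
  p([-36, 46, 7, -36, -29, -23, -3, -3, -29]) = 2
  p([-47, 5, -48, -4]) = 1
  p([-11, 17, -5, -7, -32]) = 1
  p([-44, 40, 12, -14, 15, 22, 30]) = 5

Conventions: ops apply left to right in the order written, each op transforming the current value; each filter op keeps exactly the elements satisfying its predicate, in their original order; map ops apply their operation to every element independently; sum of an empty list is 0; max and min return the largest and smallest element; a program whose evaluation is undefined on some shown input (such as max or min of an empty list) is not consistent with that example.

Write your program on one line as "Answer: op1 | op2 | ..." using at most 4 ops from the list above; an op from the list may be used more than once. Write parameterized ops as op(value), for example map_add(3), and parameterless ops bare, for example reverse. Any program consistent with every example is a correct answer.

map_mul(9) | map_mul(8) | filter_gt(-2) | len

Check, running the answer program on each example:
  [-36, 46, 7, -36, -29, -23, -3, -3, -29] -> [-324, 414, 63, -324, -261, -207, -27, -27, -261] -> [-2592, 3312, 504, -2592, -2088, -1656, -216, -216, -2088] -> [3312, 504] -> 2
  [-47, 5, -48, -4] -> [-423, 45, -432, -36] -> [-3384, 360, -3456, -288] -> [360] -> 1
  [-11, 17, -5, -7, -32] -> [-99, 153, -45, -63, -288] -> [-792, 1224, -360, -504, -2304] -> [1224] -> 1
  [-44, 40, 12, -14, 15, 22, 30] -> [-396, 360, 108, -126, 135, 198, 270] -> [-3168, 2880, 864, -1008, 1080, 1584, 2160] -> [2880, 864, 1080, 1584, 2160] -> 5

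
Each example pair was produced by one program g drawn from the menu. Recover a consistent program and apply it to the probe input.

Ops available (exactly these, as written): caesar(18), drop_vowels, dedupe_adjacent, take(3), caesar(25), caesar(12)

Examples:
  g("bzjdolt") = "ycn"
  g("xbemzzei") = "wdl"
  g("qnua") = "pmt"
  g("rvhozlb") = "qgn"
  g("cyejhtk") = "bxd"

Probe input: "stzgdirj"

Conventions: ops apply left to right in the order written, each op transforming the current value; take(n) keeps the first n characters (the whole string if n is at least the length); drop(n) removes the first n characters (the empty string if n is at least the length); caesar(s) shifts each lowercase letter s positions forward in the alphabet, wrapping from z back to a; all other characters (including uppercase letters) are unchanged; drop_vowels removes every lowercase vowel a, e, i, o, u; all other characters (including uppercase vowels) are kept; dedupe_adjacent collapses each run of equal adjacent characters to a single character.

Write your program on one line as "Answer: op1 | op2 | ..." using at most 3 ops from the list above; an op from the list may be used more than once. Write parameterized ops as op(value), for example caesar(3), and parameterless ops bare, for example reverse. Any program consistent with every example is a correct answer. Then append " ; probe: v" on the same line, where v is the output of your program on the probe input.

caesar(25) | drop_vowels | take(3) ; probe: "rsy"

Check, running the answer program on each example:
  "bzjdolt" -> "ayicnks" -> "ycnks" -> "ycn"
  "xbemzzei" -> "wadlyydh" -> "wdlyydh" -> "wdl"
  "qnua" -> "pmtz" -> "pmtz" -> "pmt"
  "rvhozlb" -> "qugnyka" -> "qgnyk" -> "qgn"
  "cyejhtk" -> "bxdigsj" -> "bxdgsj" -> "bxd"
  probe: "stzgdirj" -> "rsyfchqi" -> "rsyfchq" -> "rsy"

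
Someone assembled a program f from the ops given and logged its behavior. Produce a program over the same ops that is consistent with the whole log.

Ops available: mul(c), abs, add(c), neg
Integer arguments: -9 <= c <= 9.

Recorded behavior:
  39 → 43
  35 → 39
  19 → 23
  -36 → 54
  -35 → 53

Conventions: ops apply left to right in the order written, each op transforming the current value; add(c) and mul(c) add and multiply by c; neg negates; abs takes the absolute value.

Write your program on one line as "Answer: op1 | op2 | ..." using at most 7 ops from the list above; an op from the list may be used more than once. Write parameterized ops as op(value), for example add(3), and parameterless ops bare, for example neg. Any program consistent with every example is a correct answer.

add(-7) | abs | mul(-1) | add(-6) | neg | add(5)

Check, running the answer program on each example:
  39 -> 32 -> 32 -> -32 -> -38 -> 38 -> 43
  35 -> 28 -> 28 -> -28 -> -34 -> 34 -> 39
  19 -> 12 -> 12 -> -12 -> -18 -> 18 -> 23
  -36 -> -43 -> 43 -> -43 -> -49 -> 49 -> 54
  -35 -> -42 -> 42 -> -42 -> -48 -> 48 -> 53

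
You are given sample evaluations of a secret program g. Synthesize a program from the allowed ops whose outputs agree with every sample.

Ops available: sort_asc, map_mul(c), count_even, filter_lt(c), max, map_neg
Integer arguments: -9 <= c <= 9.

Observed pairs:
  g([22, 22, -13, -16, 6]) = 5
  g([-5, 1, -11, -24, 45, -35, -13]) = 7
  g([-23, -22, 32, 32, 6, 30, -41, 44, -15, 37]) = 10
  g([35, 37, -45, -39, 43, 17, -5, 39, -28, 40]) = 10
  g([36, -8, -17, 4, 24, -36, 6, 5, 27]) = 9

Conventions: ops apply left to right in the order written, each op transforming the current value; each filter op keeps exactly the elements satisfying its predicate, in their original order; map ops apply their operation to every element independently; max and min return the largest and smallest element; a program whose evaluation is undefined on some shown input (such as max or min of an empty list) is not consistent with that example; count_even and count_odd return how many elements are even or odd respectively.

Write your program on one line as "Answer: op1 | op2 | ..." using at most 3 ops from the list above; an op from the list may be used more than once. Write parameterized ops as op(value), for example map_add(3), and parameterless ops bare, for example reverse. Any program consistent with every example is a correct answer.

map_mul(-2) | sort_asc | count_even

Check, running the answer program on each example:
  [22, 22, -13, -16, 6] -> [-44, -44, 26, 32, -12] -> [-44, -44, -12, 26, 32] -> 5
  [-5, 1, -11, -24, 45, -35, -13] -> [10, -2, 22, 48, -90, 70, 26] -> [-90, -2, 10, 22, 26, 48, 70] -> 7
  [-23, -22, 32, 32, 6, 30, -41, 44, -15, 37] -> [46, 44, -64, -64, -12, -60, 82, -88, 30, -74] -> [-88, -74, -64, -64, -60, -12, 30, 44, 46, 82] -> 10
  [35, 37, -45, -39, 43, 17, -5, 39, -28, 40] -> [-70, -74, 90, 78, -86, -34, 10, -78, 56, -80] -> [-86, -80, -78, -74, -70, -34, 10, 56, 78, 90] -> 10
  [36, -8, -17, 4, 24, -36, 6, 5, 27] -> [-72, 16, 34, -8, -48, 72, -12, -10, -54] -> [-72, -54, -48, -12, -10, -8, 16, 34, 72] -> 9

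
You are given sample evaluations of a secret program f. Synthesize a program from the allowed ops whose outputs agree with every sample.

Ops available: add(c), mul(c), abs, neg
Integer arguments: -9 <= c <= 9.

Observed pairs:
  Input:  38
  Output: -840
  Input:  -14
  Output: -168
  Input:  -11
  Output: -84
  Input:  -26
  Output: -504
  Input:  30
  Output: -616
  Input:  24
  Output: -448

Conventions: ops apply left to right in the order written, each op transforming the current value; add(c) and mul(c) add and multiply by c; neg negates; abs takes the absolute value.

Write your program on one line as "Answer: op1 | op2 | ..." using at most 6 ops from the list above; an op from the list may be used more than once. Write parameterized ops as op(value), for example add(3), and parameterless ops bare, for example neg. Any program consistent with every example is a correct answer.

abs | neg | add(8) | mul(-7) | mul(-4)

Check, running the answer program on each example:
  38 -> 38 -> -38 -> -30 -> 210 -> -840
  -14 -> 14 -> -14 -> -6 -> 42 -> -168
  -11 -> 11 -> -11 -> -3 -> 21 -> -84
  -26 -> 26 -> -26 -> -18 -> 126 -> -504
  30 -> 30 -> -30 -> -22 -> 154 -> -616
  24 -> 24 -> -24 -> -16 -> 112 -> -448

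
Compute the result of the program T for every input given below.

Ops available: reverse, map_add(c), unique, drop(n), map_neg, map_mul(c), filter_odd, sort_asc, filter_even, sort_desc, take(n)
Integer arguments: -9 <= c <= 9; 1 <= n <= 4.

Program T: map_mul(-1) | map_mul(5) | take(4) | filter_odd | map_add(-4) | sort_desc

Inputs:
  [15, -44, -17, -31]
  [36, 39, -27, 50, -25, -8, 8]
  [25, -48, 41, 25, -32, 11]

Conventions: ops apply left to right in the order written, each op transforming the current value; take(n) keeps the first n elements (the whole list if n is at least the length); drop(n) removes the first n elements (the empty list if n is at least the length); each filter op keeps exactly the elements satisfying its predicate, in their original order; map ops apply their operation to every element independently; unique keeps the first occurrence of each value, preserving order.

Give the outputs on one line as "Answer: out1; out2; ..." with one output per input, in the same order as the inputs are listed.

[151, 81, -79]; [131, -199]; [-129, -129, -209]

Execution, op by op:
  [15, -44, -17, -31] -> [-15, 44, 17, 31] -> [-75, 220, 85, 155] -> [-75, 220, 85, 155] -> [-75, 85, 155] -> [-79, 81, 151] -> [151, 81, -79]
  [36, 39, -27, 50, -25, -8, 8] -> [-36, -39, 27, -50, 25, 8, -8] -> [-180, -195, 135, -250, 125, 40, -40] -> [-180, -195, 135, -250] -> [-195, 135] -> [-199, 131] -> [131, -199]
  [25, -48, 41, 25, -32, 11] -> [-25, 48, -41, -25, 32, -11] -> [-125, 240, -205, -125, 160, -55] -> [-125, 240, -205, -125] -> [-125, -205, -125] -> [-129, -209, -129] -> [-129, -129, -209]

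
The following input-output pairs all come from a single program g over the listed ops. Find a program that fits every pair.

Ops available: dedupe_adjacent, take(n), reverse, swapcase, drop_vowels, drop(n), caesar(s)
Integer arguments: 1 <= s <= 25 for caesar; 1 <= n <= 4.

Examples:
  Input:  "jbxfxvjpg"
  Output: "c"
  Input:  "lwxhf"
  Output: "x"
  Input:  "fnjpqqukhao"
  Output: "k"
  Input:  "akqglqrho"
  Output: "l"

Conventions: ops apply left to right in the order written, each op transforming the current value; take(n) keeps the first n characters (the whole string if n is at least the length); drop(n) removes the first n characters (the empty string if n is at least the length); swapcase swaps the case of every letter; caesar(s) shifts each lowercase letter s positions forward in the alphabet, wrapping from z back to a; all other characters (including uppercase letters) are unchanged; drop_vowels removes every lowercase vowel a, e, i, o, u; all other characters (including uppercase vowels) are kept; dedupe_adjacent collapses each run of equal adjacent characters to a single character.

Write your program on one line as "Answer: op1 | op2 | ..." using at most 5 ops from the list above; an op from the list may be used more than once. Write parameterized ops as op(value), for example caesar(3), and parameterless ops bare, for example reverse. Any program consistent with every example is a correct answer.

dedupe_adjacent | drop(1) | caesar(1) | drop_vowels | take(1)

Check, running the answer program on each example:
  "jbxfxvjpg" -> "jbxfxvjpg" -> "bxfxvjpg" -> "cygywkqh" -> "cygywkqh" -> "c"
  "lwxhf" -> "lwxhf" -> "wxhf" -> "xyig" -> "xyg" -> "x"
  "fnjpqqukhao" -> "fnjpqukhao" -> "njpqukhao" -> "okqrvlibp" -> "kqrvlbp" -> "k"
  "akqglqrho" -> "akqglqrho" -> "kqglqrho" -> "lrhmrsip" -> "lrhmrsp" -> "l"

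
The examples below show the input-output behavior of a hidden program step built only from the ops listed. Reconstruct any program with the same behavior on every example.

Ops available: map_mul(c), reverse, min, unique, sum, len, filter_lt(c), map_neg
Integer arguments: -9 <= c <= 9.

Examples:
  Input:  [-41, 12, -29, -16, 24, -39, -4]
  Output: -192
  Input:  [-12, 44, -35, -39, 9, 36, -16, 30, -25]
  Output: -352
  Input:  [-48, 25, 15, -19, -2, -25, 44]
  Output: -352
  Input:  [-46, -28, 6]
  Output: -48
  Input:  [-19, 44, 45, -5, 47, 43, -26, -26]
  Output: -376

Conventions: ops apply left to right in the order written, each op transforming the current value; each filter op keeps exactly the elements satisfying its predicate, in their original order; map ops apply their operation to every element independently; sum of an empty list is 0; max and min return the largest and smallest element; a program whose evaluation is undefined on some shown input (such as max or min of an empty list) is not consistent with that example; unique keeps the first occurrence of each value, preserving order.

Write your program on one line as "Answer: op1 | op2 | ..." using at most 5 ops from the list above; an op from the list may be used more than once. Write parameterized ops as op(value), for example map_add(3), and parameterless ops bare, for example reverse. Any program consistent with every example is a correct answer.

reverse | map_mul(8) | map_neg | min

Check, running the answer program on each example:
  [-41, 12, -29, -16, 24, -39, -4] -> [-4, -39, 24, -16, -29, 12, -41] -> [-32, -312, 192, -128, -232, 96, -328] -> [32, 312, -192, 128, 232, -96, 328] -> -192
  [-12, 44, -35, -39, 9, 36, -16, 30, -25] -> [-25, 30, -16, 36, 9, -39, -35, 44, -12] -> [-200, 240, -128, 288, 72, -312, -280, 352, -96] -> [200, -240, 128, -288, -72, 312, 280, -352, 96] -> -352
  [-48, 25, 15, -19, -2, -25, 44] -> [44, -25, -2, -19, 15, 25, -48] -> [352, -200, -16, -152, 120, 200, -384] -> [-352, 200, 16, 152, -120, -200, 384] -> -352
  [-46, -28, 6] -> [6, -28, -46] -> [48, -224, -368] -> [-48, 224, 368] -> -48
  [-19, 44, 45, -5, 47, 43, -26, -26] -> [-26, -26, 43, 47, -5, 45, 44, -19] -> [-208, -208, 344, 376, -40, 360, 352, -152] -> [208, 208, -344, -376, 40, -360, -352, 152] -> -376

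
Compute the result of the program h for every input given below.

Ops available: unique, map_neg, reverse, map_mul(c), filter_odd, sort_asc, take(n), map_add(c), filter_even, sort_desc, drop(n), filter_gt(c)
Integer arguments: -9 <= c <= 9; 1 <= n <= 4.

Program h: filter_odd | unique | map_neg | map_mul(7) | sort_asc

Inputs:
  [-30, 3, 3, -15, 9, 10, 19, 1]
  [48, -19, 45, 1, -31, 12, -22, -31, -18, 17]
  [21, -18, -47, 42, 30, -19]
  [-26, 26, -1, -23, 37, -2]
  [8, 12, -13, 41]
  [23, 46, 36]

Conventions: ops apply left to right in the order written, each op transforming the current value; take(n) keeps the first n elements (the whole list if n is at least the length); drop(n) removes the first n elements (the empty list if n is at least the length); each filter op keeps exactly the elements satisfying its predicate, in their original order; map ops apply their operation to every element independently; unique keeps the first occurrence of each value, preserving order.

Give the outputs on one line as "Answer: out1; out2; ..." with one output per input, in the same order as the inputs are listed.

[-133, -63, -21, -7, 105]; [-315, -119, -7, 133, 217]; [-147, 133, 329]; [-259, 7, 161]; [-287, 91]; [-161]

Execution, op by op:
  [-30, 3, 3, -15, 9, 10, 19, 1] -> [3, 3, -15, 9, 19, 1] -> [3, -15, 9, 19, 1] -> [-3, 15, -9, -19, -1] -> [-21, 105, -63, -133, -7] -> [-133, -63, -21, -7, 105]
  [48, -19, 45, 1, -31, 12, -22, -31, -18, 17] -> [-19, 45, 1, -31, -31, 17] -> [-19, 45, 1, -31, 17] -> [19, -45, -1, 31, -17] -> [133, -315, -7, 217, -119] -> [-315, -119, -7, 133, 217]
  [21, -18, -47, 42, 30, -19] -> [21, -47, -19] -> [21, -47, -19] -> [-21, 47, 19] -> [-147, 329, 133] -> [-147, 133, 329]
  [-26, 26, -1, -23, 37, -2] -> [-1, -23, 37] -> [-1, -23, 37] -> [1, 23, -37] -> [7, 161, -259] -> [-259, 7, 161]
  [8, 12, -13, 41] -> [-13, 41] -> [-13, 41] -> [13, -41] -> [91, -287] -> [-287, 91]
  [23, 46, 36] -> [23] -> [23] -> [-23] -> [-161] -> [-161]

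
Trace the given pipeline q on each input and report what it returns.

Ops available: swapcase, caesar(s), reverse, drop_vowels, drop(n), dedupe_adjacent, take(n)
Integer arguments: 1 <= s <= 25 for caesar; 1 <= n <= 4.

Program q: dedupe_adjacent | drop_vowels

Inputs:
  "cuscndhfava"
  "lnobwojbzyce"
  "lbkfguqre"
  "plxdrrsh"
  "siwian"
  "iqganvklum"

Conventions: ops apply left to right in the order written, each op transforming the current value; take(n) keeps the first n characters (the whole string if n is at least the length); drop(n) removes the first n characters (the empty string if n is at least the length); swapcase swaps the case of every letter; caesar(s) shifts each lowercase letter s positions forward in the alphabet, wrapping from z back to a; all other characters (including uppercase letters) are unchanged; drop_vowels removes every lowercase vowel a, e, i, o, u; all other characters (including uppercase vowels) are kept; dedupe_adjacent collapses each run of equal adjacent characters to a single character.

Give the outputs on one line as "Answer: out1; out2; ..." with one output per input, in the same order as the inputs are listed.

"cscndhfv"; "lnbwjbzyc"; "lbkfgqr"; "plxdrsh"; "swn"; "qgnvklm"

Execution, op by op:
  "cuscndhfava" -> "cuscndhfava" -> "cscndhfv"
  "lnobwojbzyce" -> "lnobwojbzyce" -> "lnbwjbzyc"
  "lbkfguqre" -> "lbkfguqre" -> "lbkfgqr"
  "plxdrrsh" -> "plxdrsh" -> "plxdrsh"
  "siwian" -> "siwian" -> "swn"
  "iqganvklum" -> "iqganvklum" -> "qgnvklm"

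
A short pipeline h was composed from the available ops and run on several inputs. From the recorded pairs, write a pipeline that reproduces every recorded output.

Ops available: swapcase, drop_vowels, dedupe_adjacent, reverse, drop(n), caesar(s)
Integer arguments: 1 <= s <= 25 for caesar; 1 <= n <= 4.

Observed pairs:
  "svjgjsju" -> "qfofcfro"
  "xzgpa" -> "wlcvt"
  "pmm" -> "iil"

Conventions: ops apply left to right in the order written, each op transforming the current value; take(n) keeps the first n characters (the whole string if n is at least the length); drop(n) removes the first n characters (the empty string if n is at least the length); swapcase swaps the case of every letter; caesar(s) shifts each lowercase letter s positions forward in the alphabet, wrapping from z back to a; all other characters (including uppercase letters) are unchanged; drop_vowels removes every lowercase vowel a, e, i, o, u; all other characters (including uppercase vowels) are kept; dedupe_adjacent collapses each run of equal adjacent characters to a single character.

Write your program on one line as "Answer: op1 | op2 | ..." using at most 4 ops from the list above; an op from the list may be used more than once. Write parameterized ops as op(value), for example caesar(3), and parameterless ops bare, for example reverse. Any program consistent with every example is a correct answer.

reverse | caesar(24) | caesar(7) | caesar(17)

Check, running the answer program on each example:
  "svjgjsju" -> "ujsjgjvs" -> "shqhehtq" -> "zoxoloax" -> "qfofcfro"
  "xzgpa" -> "apgzx" -> "ynexv" -> "fulec" -> "wlcvt"
  "pmm" -> "mmp" -> "kkn" -> "rru" -> "iil"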